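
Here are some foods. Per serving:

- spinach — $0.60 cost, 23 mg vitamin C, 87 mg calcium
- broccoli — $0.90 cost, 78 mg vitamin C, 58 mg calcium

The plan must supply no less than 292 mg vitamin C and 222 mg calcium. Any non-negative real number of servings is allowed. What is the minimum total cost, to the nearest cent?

$3.39

A basic optimal solution has at most two foods positive. Try each food alone and each pair with both targets met exactly.
spinach only: max(292/23, 222/87) = 12.7 servings → $7.62.
broccoli only: max(292/78, 222/58) = 3.828 servings → $3.44.
spinach + broccoli with both tight: 0.0697 servings and 3.723 servings → $3.39.
So the least-cost plan costs $3.39.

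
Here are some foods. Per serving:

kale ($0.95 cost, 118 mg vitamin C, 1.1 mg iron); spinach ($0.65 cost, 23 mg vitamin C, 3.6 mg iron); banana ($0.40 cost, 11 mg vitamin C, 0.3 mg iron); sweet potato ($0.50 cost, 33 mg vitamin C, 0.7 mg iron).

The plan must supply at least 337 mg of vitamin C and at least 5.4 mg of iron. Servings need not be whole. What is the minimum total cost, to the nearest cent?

kale only: max(337/118, 5.4/1.1) = 4.909 servings → $4.66.
spinach only: max(337/23, 5.4/3.6) = 14.65 servings → $9.52.
banana only: max(337/11, 5.4/0.3) = 30.64 servings → $12.25.
sweet potato only: max(337/33, 5.4/0.7) = 10.21 servings → $5.11.
kale + spinach with both tight: 2.726 servings and 0.6671 servings → $3.02.
kale + banana with both tight: 1.79 servings and 11.44 servings → $6.28.
kale + sweet potato with both tight: 1.246 servings and 5.756 servings → $4.06.
spinach + banana: the both-tight solution has a negative serving — not a feasible corner.
spinach + sweet potato: intersection lies outside the first quadrant.
banana + sweet potato: the both-tight solution has a negative serving — not a feasible corner.
So the least-cost plan costs $3.02.

$3.02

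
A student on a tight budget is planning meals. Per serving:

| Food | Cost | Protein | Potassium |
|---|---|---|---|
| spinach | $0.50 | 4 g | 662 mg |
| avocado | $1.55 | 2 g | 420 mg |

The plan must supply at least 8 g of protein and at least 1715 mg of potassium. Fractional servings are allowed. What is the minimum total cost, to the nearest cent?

At the optimum either one food covers both requirements or two foods hit both targets exactly; no other combination can be cheaper.
spinach only: max(8/4, 1715/662) = 2.591 servings → $1.30.
avocado only: max(8/2, 1715/420) = 4.083 servings → $6.33.
spinach + avocado: intersection lies outside the first quadrant.
Cheapest feasible corner: $1.30.

$1.30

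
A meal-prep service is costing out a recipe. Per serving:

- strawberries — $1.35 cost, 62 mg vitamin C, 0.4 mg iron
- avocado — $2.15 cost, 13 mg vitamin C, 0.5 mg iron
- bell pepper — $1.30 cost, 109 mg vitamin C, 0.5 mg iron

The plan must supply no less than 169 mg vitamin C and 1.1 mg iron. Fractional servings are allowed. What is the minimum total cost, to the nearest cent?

$2.86

For a min-cost LP with two ≥-constraints, a basic feasible solution has at most two positive variables.
strawberries only: max(169/62, 1.1/0.4) = 2.75 servings → $3.71.
avocado only: max(169/13, 1.1/0.5) = 13 servings → $27.95.
bell pepper only: max(169/109, 1.1/0.5) = 2.2 servings → $2.86.
strawberries + avocado with both tight: 2.721 servings and 0.02326 servings → $3.72.
strawberries + bell pepper: the both-tight solution has a negative serving — not a feasible corner.
avocado + bell pepper with both tight: 0.7375 servings and 1.462 servings → $3.49.
Cheapest feasible corner: $2.86.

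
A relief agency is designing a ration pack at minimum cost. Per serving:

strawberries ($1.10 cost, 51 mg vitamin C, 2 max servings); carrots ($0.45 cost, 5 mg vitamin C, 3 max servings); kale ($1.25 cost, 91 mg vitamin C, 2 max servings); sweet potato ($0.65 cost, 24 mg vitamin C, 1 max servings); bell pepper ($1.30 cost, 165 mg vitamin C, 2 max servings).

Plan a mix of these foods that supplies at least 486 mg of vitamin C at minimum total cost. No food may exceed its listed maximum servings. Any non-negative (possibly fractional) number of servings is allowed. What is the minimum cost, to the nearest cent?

Cost per mg of vitamin C: bell pepper $0.0079, kale $0.0137, strawberries $0.0216, sweet potato $0.0271, carrots $0.0900.
Take 2 servings of bell pepper: +330.0 mg vitamin C for $2.60 (total $2.60, still need 156.0 mg).
Take 1.714 servings of kale: +156.0 mg vitamin C for $2.14 (total $4.74, still need 0.0 mg).
Filling from the cheapest source first is optimal under one linear minimum: $4.74.

$4.74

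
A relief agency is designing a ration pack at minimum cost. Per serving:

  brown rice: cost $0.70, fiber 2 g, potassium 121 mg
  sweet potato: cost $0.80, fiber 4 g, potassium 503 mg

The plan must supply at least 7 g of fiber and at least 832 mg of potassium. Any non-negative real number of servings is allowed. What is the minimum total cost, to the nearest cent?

$1.40

For a min-cost LP with two ≥-constraints, a basic feasible solution has at most two positive variables.
brown rice only: max(7/2, 832/121) = 6.876 servings → $4.81.
sweet potato only: max(7/4, 832/503) = 1.75 servings → $1.40.
brown rice + sweet potato with both tight: 0.3697 servings and 1.565 servings → $1.51.
So the least-cost plan costs $1.40.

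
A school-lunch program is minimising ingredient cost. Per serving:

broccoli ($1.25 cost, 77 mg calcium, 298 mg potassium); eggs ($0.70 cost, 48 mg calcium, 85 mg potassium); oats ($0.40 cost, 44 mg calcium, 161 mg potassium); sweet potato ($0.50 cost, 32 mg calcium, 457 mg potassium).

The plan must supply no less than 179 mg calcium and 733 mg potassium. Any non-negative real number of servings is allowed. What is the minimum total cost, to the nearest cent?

The cheapest plan sits at a corner of the feasible region — with two constraints it uses at most two foods.
broccoli only: max(179/77, 733/298) = 2.46 servings → $3.07.
eggs only: max(179/48, 733/85) = 8.624 servings → $6.04.
oats only: max(179/44, 733/161) = 4.553 servings → $1.82.
sweet potato only: max(179/32, 733/457) = 5.594 servings → $2.80.
broccoli + eggs: the both-tight solution has a negative serving — not a feasible corner.
broccoli + oats: intersection lies outside the first quadrant.
broccoli + sweet potato with both tight: 2.274 servings and 0.1208 servings → $2.90.
eggs + oats: the both-tight solution has a negative serving — not a feasible corner.
eggs + sweet potato with both tight: 3.036 servings and 1.039 servings → $2.65.
oats + sweet potato with both tight: 3.901 servings and 0.2295 servings → $1.68.
So the least-cost plan costs $1.68.

$1.68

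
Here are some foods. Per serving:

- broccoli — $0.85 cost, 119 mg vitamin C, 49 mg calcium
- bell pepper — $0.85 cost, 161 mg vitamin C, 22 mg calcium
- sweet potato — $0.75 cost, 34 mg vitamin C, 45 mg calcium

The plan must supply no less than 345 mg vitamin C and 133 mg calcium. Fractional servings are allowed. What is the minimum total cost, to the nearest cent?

An LP optimum is at a vertex; with two nutrient constraints at most two foods are used. Check each candidate.
broccoli only: max(345/119, 133/49) = 2.899 servings → $2.46.
bell pepper only: max(345/161, 133/22) = 6.045 servings → $5.14.
sweet potato only: max(345/34, 133/45) = 10.15 servings → $7.61.
broccoli + bell pepper with both tight: 2.622 servings and 0.2045 servings → $2.40.
broccoli + sweet potato: intersection lies outside the first quadrant.
bell pepper + sweet potato with both tight: 1.694 servings and 2.128 servings → $3.04.
Cheapest feasible corner: $2.40.

$2.40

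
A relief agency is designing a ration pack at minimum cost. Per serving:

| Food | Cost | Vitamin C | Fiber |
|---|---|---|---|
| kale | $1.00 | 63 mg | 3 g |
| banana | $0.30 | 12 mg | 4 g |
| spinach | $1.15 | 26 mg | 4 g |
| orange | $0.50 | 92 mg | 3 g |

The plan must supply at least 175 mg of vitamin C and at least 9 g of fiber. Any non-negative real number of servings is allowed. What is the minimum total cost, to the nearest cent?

kale only: max(175/63, 9/3) = 3 servings → $3.00.
banana only: max(175/12, 9/4) = 14.58 servings → $4.38.
spinach only: max(175/26, 9/4) = 6.731 servings → $7.74.
orange only: max(175/92, 9/3) = 3 servings → $1.50.
kale + banana with both tight: 2.741 servings and 0.1944 servings → $2.80.
kale + spinach with both tight: 2.678 servings and 0.2414 servings → $2.96.
kale + orange: intersection lies outside the first quadrant.
banana + spinach: intersection lies outside the first quadrant.
banana + orange with both tight: 0.9127 servings and 1.783 servings → $1.17.
spinach + orange with both tight: 1.045 servings and 1.607 servings → $2.00.
Cheapest feasible corner: $1.17.

$1.17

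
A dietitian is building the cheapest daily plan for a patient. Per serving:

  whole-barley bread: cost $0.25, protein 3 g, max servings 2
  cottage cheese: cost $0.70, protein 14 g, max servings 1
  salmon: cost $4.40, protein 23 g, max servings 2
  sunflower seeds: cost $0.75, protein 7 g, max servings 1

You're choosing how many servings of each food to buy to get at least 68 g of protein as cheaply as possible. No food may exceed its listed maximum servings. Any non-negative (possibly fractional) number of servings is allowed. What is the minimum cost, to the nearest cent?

Cost per g of protein: cottage cheese $0.0500, whole-barley bread $0.0833, sunflower seeds $0.1071, salmon $0.1913.
Take 1 serving of cottage cheese: +14.0 g protein for $0.70 (total $0.70, still need 54.0 g).
Take 2 servings of whole-barley bread: +6.0 g protein for $0.50 (total $1.20, still need 48.0 g).
Take 1 serving of sunflower seeds: +7.0 g protein for $0.75 (total $1.95, still need 41.0 g).
Take 1.783 servings of salmon: +41.0 g protein for $7.84 (total $9.79, still need 0.0 g).
Filling from the cheapest source first is optimal under one linear minimum: $9.79.

$9.79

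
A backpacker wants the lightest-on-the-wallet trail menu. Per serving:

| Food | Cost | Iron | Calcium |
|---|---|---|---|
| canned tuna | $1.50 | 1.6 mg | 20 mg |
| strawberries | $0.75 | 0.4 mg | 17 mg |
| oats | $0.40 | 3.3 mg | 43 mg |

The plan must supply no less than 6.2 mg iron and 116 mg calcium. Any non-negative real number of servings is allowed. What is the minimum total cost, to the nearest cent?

$1.08

canned tuna only: max(6.2/1.6, 116/20) = 5.8 servings → $8.70.
strawberries only: max(6.2/0.4, 116/17) = 15.5 servings → $11.62.
oats only: max(6.2/3.3, 116/43) = 2.698 servings → $1.08.
canned tuna + strawberries with both tight: 3.073 servings and 3.208 servings → $7.02.
canned tuna + oats with both targets exact would need a negative amount; discard.
strawberries + oats with both tight: 2.987 servings and 1.517 servings → $2.85.
The minimum over all feasible corners is $1.08.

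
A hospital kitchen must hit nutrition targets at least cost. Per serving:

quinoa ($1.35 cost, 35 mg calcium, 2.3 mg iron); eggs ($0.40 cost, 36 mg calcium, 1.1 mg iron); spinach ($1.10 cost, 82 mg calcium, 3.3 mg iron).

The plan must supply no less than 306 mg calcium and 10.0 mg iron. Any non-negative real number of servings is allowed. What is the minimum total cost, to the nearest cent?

$3.55

An LP optimum is at a vertex; with two nutrient constraints at most two foods are used. Check each candidate.
quinoa only: max(306/35, 10.0/2.3) = 8.743 servings → $11.80.
eggs only: max(306/36, 10.0/1.1) = 9.091 servings → $3.64.
spinach only: max(306/82, 10.0/3.3) = 3.732 servings → $4.10.
quinoa + eggs with both tight: 0.5282 servings and 7.986 servings → $3.91.
quinoa + spinach: intersection lies outside the first quadrant.
eggs + spinach with both tight: 6.636 servings and 0.8182 servings → $3.55.
The minimum over all feasible corners is $3.55.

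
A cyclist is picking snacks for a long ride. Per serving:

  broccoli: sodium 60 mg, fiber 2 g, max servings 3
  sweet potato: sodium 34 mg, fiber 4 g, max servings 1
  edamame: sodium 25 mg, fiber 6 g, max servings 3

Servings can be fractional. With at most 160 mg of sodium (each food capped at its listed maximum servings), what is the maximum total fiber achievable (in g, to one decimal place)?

23.7 g

Fiber per mg sodium: edamame 0.24, sweet potato 0.1176, broccoli 0.03333.
Take 3 servings of edamame: uses 75 mg sodium, +18.0 g fiber (running total 18.0 g).
Take 1 serving of sweet potato: uses 34 mg sodium, +4.0 g fiber (running total 22.0 g).
Take 0.85 servings of broccoli: uses 51 mg sodium, +1.7 g fiber (running total 23.7 g).
Greedy by best ratio exhausts the sodium allowance optimally: 23.7 g.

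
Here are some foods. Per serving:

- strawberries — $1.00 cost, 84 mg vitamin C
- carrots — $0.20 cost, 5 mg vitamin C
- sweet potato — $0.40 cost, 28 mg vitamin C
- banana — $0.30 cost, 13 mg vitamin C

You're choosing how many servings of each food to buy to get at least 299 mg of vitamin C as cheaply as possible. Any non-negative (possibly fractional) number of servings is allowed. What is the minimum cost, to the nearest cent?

Cost per mg of vitamin C: strawberries $0.0119, sweet potato $0.0143, banana $0.0231, carrots $0.0400.
With no serving limits, use only strawberries: 299 mg / 84 mg = 3.56 servings × $1.00 = $3.56.

$3.56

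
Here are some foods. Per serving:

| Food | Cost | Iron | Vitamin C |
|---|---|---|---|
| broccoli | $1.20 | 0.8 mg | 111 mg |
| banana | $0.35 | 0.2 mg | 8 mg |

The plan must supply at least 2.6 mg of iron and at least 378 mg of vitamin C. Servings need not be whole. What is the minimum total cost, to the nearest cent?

$4.09

The cheapest plan sits at a corner of the feasible region — with two constraints it uses at most two foods.
broccoli only: max(2.6/0.8, 378/111) = 3.405 servings → $4.09.
banana only: max(2.6/0.2, 378/8) = 47.25 servings → $16.54.
broccoli + banana with both targets exact would need a negative amount; discard.
The minimum over all feasible corners is $4.09.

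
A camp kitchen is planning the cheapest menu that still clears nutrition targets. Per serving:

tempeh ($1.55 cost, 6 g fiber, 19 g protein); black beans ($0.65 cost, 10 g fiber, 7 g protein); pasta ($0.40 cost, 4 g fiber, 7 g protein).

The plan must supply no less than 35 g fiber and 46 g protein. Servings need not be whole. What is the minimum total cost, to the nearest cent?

Check every corner: each single food scaled to meet both minima, and each pair solved so both constraints bind.
tempeh only: max(35/6, 46/19) = 5.833 servings → $9.04.
black beans only: max(35/10, 46/7) = 6.571 servings → $4.27.
pasta only: max(35/4, 46/7) = 8.75 servings → $3.50.
tempeh + black beans with both tight: 1.453 servings and 2.628 servings → $3.96.
tempeh + pasta: intersection lies outside the first quadrant.
black beans + pasta with both tight: 1.452 servings and 5.119 servings → $2.99.
Cheapest feasible corner: $2.99.

$2.99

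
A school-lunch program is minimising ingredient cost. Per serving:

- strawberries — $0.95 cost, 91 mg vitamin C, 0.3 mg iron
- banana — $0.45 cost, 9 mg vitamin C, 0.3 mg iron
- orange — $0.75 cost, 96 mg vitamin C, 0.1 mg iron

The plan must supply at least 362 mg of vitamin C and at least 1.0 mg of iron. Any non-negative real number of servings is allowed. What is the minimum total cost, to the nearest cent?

$3.55

Two binding constraints pin down two serving amounts, so the optimal mix uses at most two foods. The candidates are each food alone (scaled to the tighter of vitamin C/iron) and each pair with both constraints tight.
strawberries only: max(362/91, 1.0/0.3) = 3.978 servings → $3.78.
banana only: max(362/9, 1.0/0.3) = 40.22 servings → $18.10.
orange only: max(362/96, 1.0/0.1) = 10 servings → $7.50.
strawberries + banana with both targets exact would need a negative amount; discard.
strawberries + orange with both tight: 3.036 servings and 0.8934 servings → $3.55.
banana + orange with both tight: 2.143 servings and 3.57 servings → $3.64.
Cheapest feasible corner: $3.55.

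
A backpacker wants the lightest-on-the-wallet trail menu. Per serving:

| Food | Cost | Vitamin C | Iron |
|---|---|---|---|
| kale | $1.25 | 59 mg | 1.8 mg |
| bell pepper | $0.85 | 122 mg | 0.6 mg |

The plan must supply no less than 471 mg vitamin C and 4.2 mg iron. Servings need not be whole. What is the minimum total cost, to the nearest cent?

For a min-cost LP with two ≥-constraints, a basic feasible solution has at most two positive variables.
kale only: max(471/59, 4.2/1.8) = 7.983 servings → $9.98.
bell pepper only: max(471/122, 4.2/0.6) = 7 servings → $5.95.
kale + bell pepper with both tight: 1.248 servings and 3.257 servings → $4.33.
So the least-cost plan costs $4.33.

$4.33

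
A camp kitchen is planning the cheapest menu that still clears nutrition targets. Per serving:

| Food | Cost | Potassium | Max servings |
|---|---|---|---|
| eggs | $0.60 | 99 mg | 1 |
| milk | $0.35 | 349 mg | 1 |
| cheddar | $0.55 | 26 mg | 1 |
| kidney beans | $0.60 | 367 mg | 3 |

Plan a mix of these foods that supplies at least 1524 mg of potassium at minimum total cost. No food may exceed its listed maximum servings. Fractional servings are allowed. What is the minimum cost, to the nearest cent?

$2.60

Cost per mg of potassium: milk $0.0010, kidney beans $0.0016, eggs $0.0061, cheddar $0.0212.
Take 1 serving of milk: +349.0 mg potassium for $0.35 (total $0.35, still need 1175.0 mg).
Take 3 servings of kidney beans: +1101.0 mg potassium for $1.80 (total $2.15, still need 74.0 mg).
Take 0.7475 servings of eggs: +74.0 mg potassium for $0.45 (total $2.60, still need 0.0 mg).
Filling from the cheapest source first is optimal under one linear minimum: $2.60.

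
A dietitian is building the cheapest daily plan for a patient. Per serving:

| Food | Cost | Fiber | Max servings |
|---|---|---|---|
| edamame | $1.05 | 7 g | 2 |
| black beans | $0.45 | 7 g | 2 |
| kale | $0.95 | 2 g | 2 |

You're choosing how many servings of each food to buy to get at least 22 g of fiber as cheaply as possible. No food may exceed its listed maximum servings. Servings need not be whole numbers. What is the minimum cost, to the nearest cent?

$2.10

Cost per g of fiber: black beans $0.0643, edamame $0.1500, kale $0.4750.
Take 2 servings of black beans: +14.0 g fiber for $0.90 (total $0.90, still need 8.0 g).
Take 1.143 servings of edamame: +8.0 g fiber for $1.20 (total $2.10, still need 0.0 g).
Filling from the cheapest source first is optimal under one linear minimum: $2.10.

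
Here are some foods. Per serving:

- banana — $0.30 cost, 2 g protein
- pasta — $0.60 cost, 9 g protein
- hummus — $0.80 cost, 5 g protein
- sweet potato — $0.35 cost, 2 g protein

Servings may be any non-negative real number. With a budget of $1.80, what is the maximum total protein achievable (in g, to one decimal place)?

27.0 g

Protein per dollar: pasta 15, banana 6.667, hummus 6.25, sweet potato 5.714.
With no serving limits, spend the whole cost allowance on pasta: $1.80 / $0.60 × 9 g = 27.0 g.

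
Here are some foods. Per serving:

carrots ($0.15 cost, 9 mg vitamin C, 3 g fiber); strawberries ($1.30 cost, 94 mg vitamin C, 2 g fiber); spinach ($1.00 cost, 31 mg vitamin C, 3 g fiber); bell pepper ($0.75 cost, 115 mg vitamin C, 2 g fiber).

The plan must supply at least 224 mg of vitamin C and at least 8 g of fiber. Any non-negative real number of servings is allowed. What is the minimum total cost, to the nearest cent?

$1.59

An LP optimum is at a vertex; with two nutrient constraints at most two foods are used. Check each candidate.
carrots only: max(224/9, 8/3) = 24.89 servings → $3.73.
strawberries only: max(224/94, 8/2) = 4 servings → $5.20.
spinach only: max(224/31, 8/3) = 7.226 servings → $7.23.
bell pepper only: max(224/115, 8/2) = 4 servings → $3.00.
carrots + strawberries with both tight: 1.152 servings and 2.273 servings → $3.13.
carrots + spinach with both targets exact would need a negative amount; discard.
carrots + bell pepper with both tight: 1.443 servings and 1.835 servings → $1.59.
strawberries + spinach with both tight: 1.927 servings and 1.382 servings → $3.89.
strawberries + bell pepper with both targets exact would need a negative amount; discard.
spinach + bell pepper with both tight: 1.668 servings and 1.498 servings → $2.79.
The minimum over all feasible corners is $1.59.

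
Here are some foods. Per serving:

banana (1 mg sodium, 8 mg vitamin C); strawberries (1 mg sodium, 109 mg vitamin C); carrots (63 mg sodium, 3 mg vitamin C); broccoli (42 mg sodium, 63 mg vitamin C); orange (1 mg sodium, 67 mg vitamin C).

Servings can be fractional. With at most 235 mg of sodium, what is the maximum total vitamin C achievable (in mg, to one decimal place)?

25615.0 mg

Vitamin C per mg sodium: strawberries 109, orange 67, banana 8, broccoli 1.5, carrots 0.04762.
With no serving limits, spend the whole sodium allowance on strawberries: 235 mg / 1 mg × 109 mg = 25615.0 mg.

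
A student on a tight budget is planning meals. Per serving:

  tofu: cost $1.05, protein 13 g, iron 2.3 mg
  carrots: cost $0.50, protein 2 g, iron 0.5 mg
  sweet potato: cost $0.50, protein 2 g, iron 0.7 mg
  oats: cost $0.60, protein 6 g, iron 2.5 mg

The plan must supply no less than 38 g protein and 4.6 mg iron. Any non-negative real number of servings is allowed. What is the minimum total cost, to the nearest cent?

tofu only: max(38/13, 4.6/2.3) = 2.923 servings → $3.07.
carrots only: max(38/2, 4.6/0.5) = 19 servings → $9.50.
sweet potato only: max(38/2, 4.6/0.7) = 19 servings → $9.50.
oats only: max(38/6, 4.6/2.5) = 6.333 servings → $3.80.
tofu + carrots: the both-tight solution has a negative serving — not a feasible corner.
tofu + sweet potato: intersection lies outside the first quadrant.
tofu + oats with both targets exact would need a negative amount; discard.
carrots + sweet potato: intersection lies outside the first quadrant.
carrots + oats: intersection lies outside the first quadrant.
sweet potato + oats: intersection lies outside the first quadrant.
The minimum over all feasible corners is $3.07.

$3.07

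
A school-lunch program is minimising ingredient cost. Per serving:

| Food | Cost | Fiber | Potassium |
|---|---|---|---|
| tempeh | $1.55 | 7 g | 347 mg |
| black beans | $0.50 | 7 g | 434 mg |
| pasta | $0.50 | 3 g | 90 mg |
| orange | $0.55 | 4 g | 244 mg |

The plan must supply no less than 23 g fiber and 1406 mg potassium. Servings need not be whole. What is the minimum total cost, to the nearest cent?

$1.64

For a min-cost LP with two ≥-constraints, a basic feasible solution has at most two positive variables.
tempeh only: max(23/7, 1406/347) = 4.052 servings → $6.28.
black beans only: max(23/7, 1406/434) = 3.286 servings → $1.64.
pasta only: max(23/3, 1406/90) = 15.62 servings → $7.81.
orange only: max(23/4, 1406/244) = 5.762 servings → $3.17.
tempeh + black beans with both tight: 0.2299 servings and 3.056 servings → $1.88.
tempeh + pasta: intersection lies outside the first quadrant.
tempeh + orange with both targets exact would need a negative amount; discard.
black beans + pasta with both tight: 3.196 servings and 0.2083 servings → $1.70.
black beans + orange with both tight: 0.4286 servings and 5 servings → $2.96.
pasta + orange: intersection lies outside the first quadrant.
So the least-cost plan costs $1.64.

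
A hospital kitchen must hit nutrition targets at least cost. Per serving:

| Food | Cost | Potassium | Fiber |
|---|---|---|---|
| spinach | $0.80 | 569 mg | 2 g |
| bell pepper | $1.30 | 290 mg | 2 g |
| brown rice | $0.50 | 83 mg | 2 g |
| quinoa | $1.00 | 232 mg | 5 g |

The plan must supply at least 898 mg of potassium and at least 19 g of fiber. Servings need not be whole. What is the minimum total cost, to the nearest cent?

$3.81

For a min-cost LP with two ≥-constraints, a basic feasible solution has at most two positive variables.
spinach only: max(898/569, 19/2) = 9.5 servings → $7.60.
bell pepper only: max(898/290, 19/2) = 9.5 servings → $12.35.
brown rice only: max(898/83, 19/2) = 10.82 servings → $5.41.
quinoa only: max(898/232, 19/5) = 3.871 servings → $3.87.
spinach + bell pepper: intersection lies outside the first quadrant.
spinach + brown rice with both tight: 0.2253 servings and 9.275 servings → $4.82.
spinach + quinoa with both tight: 0.03444 servings and 3.786 servings → $3.81.
bell pepper + brown rice with both tight: 0.529 servings and 8.971 servings → $5.17.
bell pepper + quinoa with both tight: 0.08316 servings and 3.767 servings → $3.87.
brown rice + quinoa: intersection lies outside the first quadrant.
Cheapest feasible corner: $3.81.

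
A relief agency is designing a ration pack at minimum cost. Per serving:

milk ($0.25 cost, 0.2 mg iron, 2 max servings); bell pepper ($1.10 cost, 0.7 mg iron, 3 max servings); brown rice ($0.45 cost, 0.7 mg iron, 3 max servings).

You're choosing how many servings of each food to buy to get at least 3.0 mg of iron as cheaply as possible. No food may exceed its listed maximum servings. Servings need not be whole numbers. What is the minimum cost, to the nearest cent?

$2.64

Cost per mg of iron: brown rice $0.6429, milk $1.2500, bell pepper $1.5714.
Take 3 servings of brown rice: +2.1 mg iron for $1.35 (total $1.35, still need 0.9 mg).
Take 2 servings of milk: +0.4 mg iron for $0.50 (total $1.85, still need 0.5 mg).
Take 0.7143 servings of bell pepper: +0.5 mg iron for $0.79 (total $2.64, still need 0.0 mg).
Filling from the cheapest source first is optimal under one linear minimum: $2.64.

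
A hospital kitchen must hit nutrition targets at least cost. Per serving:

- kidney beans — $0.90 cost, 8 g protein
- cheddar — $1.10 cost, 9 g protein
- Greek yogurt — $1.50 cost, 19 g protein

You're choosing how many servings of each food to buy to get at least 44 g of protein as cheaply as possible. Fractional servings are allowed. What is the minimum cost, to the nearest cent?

$3.47

Cost per g of protein: Greek yogurt $0.0789, kidney beans $0.1125, cheddar $0.1222.
With no serving limits, use only Greek yogurt: 44 g / 19 g = 2.316 servings × $1.50 = $3.47.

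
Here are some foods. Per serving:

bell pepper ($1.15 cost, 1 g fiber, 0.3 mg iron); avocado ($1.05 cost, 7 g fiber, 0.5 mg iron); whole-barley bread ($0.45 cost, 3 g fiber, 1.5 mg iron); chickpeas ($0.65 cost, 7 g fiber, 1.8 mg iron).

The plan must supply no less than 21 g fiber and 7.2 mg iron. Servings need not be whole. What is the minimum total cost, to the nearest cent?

The cheapest plan sits at a corner of the feasible region — with two constraints it uses at most two foods.
bell pepper only: max(21/1, 7.2/0.3) = 24 servings → $27.60.
avocado only: max(21/7, 7.2/0.5) = 14.4 servings → $15.12.
whole-barley bread only: max(21/3, 7.2/1.5) = 7 servings → $3.15.
chickpeas only: max(21/7, 7.2/1.8) = 4 servings → $2.60.
bell pepper + avocado: intersection lies outside the first quadrant.
bell pepper + whole-barley bread with both tight: 16.5 servings and 1.5 servings → $19.65.
bell pepper + chickpeas with both targets exact would need a negative amount; discard.
avocado + whole-barley bread with both tight: 1.1 servings and 4.433 servings → $3.15.
avocado + chickpeas: intersection lies outside the first quadrant.
whole-barley bread + chickpeas with both tight: 2.471 servings and 1.941 servings → $2.37.
Cheapest feasible corner: $2.37.

$2.37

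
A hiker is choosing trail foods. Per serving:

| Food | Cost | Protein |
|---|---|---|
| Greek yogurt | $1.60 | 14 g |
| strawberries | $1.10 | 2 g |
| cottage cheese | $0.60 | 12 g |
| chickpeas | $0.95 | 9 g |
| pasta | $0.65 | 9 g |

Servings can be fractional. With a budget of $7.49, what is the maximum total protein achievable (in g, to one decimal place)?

Protein per dollar: cottage cheese 20, pasta 13.85, chickpeas 9.474, Greek yogurt 8.75, strawberries 1.818.
With no serving limits, spend the whole cost allowance on cottage cheese: $7.49 / $0.60 × 12 g = 149.8 g.

149.8 g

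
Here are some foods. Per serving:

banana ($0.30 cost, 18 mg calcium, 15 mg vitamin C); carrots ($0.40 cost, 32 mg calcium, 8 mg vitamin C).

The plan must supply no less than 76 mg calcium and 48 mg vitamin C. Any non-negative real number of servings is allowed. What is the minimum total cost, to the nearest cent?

$1.16

This is a tiny linear program; its minimum lies at a vertex of the feasible set. List the vertices and price them.
banana only: max(76/18, 48/15) = 4.222 servings → $1.27.
carrots only: max(76/32, 48/8) = 6 servings → $2.40.
banana + carrots with both tight: 2.762 servings and 0.8214 servings → $1.16.
So the least-cost plan costs $1.16.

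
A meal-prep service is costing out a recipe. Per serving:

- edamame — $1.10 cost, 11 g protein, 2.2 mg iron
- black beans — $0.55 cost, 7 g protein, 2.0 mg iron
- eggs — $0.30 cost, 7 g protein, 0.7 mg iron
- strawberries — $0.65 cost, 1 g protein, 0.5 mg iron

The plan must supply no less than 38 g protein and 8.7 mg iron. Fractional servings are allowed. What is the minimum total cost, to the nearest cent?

edamame only: max(38/11, 8.7/2.2) = 3.955 servings → $4.35.
black beans only: max(38/7, 8.7/2.0) = 5.429 servings → $2.99.
eggs only: max(38/7, 8.7/0.7) = 12.43 servings → $3.73.
strawberries only: max(38/1, 8.7/0.5) = 38 servings → $24.70.
edamame + black beans with both tight: 2.288 servings and 1.833 servings → $3.52.
edamame + eggs: the both-tight solution has a negative serving — not a feasible corner.
edamame + strawberries with both tight: 3.121 servings and 3.667 servings → $5.82.
black beans + eggs with both tight: 3.769 servings and 1.659 servings → $2.57.
black beans + strawberries: intersection lies outside the first quadrant.
eggs + strawberries with both tight: 3.679 servings and 12.25 servings → $9.07.
So the least-cost plan costs $2.57.

$2.57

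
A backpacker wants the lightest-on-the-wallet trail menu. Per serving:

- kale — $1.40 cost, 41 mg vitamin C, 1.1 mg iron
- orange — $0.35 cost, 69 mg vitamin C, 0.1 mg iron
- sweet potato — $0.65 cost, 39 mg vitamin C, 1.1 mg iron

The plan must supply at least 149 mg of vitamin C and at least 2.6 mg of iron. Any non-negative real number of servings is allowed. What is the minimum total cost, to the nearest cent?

$1.79

For a min-cost LP with two ≥-constraints, a basic feasible solution has at most two positive variables.
kale only: max(149/41, 2.6/1.1) = 3.634 servings → $5.09.
orange only: max(149/69, 2.6/0.1) = 26 servings → $9.10.
sweet potato only: max(149/39, 2.6/1.1) = 3.821 servings → $2.48.
kale + orange with both tight: 2.291 servings and 0.7981 servings → $3.49.
kale + sweet potato with both targets exact would need a negative amount; discard.
orange + sweet potato with both tight: 0.8681 servings and 2.285 servings → $1.79.
The minimum over all feasible corners is $1.79.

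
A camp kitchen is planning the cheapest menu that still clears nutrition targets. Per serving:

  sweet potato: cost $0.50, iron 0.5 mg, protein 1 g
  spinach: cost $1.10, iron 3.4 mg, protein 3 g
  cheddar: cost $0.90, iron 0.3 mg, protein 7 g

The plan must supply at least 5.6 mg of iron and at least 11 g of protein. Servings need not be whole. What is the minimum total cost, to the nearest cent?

$2.53

Minimising a linear cost over {iron ≥ 5.6, protein ≥ 11, servings ≥ 0} — the optimum is at a vertex, using one or two foods.
sweet potato only: max(5.6/0.5, 11/1) = 11.2 servings → $5.60.
spinach only: max(5.6/3.4, 11/3) = 3.667 servings → $4.03.
cheddar only: max(5.6/0.3, 11/7) = 18.67 servings → $16.80.
sweet potato + spinach with both tight: 10.84 servings and 0.05263 servings → $5.48.
sweet potato + cheddar: the both-tight solution has a negative serving — not a feasible corner.
spinach + cheddar with both tight: 1.568 servings and 0.8996 servings → $2.53.
So the least-cost plan costs $2.53.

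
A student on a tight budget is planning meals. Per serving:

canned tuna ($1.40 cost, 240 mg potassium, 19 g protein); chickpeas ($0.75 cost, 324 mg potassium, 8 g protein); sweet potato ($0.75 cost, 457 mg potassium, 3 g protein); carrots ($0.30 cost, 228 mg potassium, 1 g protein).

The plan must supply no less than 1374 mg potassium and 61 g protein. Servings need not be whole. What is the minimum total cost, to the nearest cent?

$4.93

At the optimum either one food covers both requirements or two foods hit both targets exactly; no other combination can be cheaper.
canned tuna only: max(1374/240, 61/19) = 5.725 servings → $8.02.
chickpeas only: max(1374/324, 61/8) = 7.625 servings → $5.72.
sweet potato only: max(1374/457, 61/3) = 20.33 servings → $15.25.
carrots only: max(1374/228, 61/1) = 61 servings → $18.30.
canned tuna + chickpeas with both tight: 2.071 servings and 2.707 servings → $4.93.
canned tuna + sweet potato with both tight: 2.983 servings and 1.44 servings → $5.26.
canned tuna + carrots with both tight: 3.063 servings and 2.802 servings → $5.13.
chickpeas + sweet potato: the both-tight solution has a negative serving — not a feasible corner.
chickpeas + carrots: intersection lies outside the first quadrant.
sweet potato + carrots with both targets exact would need a negative amount; discard.
The minimum over all feasible corners is $4.93.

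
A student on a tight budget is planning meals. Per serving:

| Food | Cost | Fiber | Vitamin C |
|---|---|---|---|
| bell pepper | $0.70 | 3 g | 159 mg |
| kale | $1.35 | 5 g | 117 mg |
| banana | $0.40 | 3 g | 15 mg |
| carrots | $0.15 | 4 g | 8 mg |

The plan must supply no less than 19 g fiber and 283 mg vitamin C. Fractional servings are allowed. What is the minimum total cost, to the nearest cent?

The cheapest plan sits at a corner of the feasible region — with two constraints it uses at most two foods.
bell pepper only: max(19/3, 283/159) = 6.333 servings → $4.43.
kale only: max(19/5, 283/117) = 3.8 servings → $5.13.
banana only: max(19/3, 283/15) = 18.87 servings → $7.55.
carrots only: max(19/4, 283/8) = 35.38 servings → $5.31.
bell pepper + kale: the both-tight solution has a negative serving — not a feasible corner.
bell pepper + banana with both tight: 1.306 servings and 5.028 servings → $2.92.
bell pepper + carrots with both tight: 1.601 servings and 3.549 servings → $1.65.
kale + banana with both tight: 2.043 servings and 2.928 servings → $3.93.
kale + carrots with both tight: 2.29 servings and 1.888 servings → $3.37.
banana + carrots: intersection lies outside the first quadrant.
So the least-cost plan costs $1.65.

$1.65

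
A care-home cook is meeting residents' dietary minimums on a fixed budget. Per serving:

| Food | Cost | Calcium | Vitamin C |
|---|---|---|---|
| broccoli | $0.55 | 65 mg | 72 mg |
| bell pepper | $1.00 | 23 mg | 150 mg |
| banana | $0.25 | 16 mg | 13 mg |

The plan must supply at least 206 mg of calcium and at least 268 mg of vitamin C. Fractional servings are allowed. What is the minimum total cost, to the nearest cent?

broccoli only: max(206/65, 268/72) = 3.722 servings → $2.05.
bell pepper only: max(206/23, 268/150) = 8.957 servings → $8.96.
banana only: max(206/16, 268/13) = 20.62 servings → $5.15.
broccoli + bell pepper with both tight: 3.056 servings and 0.3197 servings → $2.00.
broccoli + banana with both targets exact would need a negative amount; discard.
bell pepper + banana with both tight: 0.7663 servings and 11.77 servings → $3.71.
The minimum over all feasible corners is $2.00.

$2.00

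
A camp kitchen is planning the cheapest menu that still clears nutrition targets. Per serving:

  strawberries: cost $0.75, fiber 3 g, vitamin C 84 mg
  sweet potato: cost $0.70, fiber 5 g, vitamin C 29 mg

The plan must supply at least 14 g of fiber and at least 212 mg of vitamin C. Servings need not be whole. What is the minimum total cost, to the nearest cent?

$2.61

Compare the cost at each extreme point of the feasible region.
strawberries only: max(14/3, 212/84) = 4.667 servings → $3.50.
sweet potato only: max(14/5, 212/29) = 7.31 servings → $5.12.
strawberries + sweet potato with both tight: 1.964 servings and 1.622 servings → $2.61.
Cheapest feasible corner: $2.61.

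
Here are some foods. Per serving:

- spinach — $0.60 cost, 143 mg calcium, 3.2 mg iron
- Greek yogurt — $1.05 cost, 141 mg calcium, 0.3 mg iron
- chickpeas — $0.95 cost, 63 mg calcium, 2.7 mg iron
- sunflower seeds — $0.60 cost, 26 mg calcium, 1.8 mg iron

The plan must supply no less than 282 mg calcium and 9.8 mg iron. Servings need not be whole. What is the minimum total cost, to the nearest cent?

$1.84

Check every corner: each single food scaled to meet both minima, and each pair solved so both constraints bind.
spinach only: max(282/143, 9.8/3.2) = 3.062 servings → $1.84.
Greek yogurt only: max(282/141, 9.8/0.3) = 32.67 servings → $34.30.
chickpeas only: max(282/63, 9.8/2.7) = 4.476 servings → $4.25.
sunflower seeds only: max(282/26, 9.8/1.8) = 10.85 servings → $6.51.
spinach + Greek yogurt with both targets exact would need a negative amount; discard.
spinach + chickpeas with both tight: 0.7805 servings and 2.705 servings → $3.04.
spinach + sunflower seeds with both tight: 1.451 servings and 2.865 servings → $2.59.
Greek yogurt + chickpeas with both tight: 0.398 servings and 3.585 servings → $3.82.
Greek yogurt + sunflower seeds with both tight: 1.028 servings and 5.273 servings → $4.24.
chickpeas + sunflower seeds: intersection lies outside the first quadrant.
Cheapest feasible corner: $1.84.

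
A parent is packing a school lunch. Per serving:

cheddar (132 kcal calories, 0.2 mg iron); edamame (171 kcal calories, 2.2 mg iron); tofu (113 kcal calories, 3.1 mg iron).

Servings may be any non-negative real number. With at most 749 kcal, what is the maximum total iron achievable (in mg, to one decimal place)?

Iron per kcal: tofu 0.02743, edamame 0.01287, cheddar 0.001515.
With no serving limits, spend the whole calories allowance on tofu: 749 kcal / 113 kcal × 3.1 mg = 20.5 mg.

20.5 mg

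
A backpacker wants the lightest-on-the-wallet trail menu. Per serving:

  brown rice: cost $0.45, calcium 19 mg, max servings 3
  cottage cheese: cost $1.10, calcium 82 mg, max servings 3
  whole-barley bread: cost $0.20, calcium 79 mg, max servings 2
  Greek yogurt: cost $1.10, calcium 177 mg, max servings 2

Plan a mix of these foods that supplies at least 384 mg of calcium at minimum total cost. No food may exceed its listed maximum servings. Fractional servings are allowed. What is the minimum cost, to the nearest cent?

$1.80

Cost per mg of calcium: whole-barley bread $0.0025, Greek yogurt $0.0062, cottage cheese $0.0134, brown rice $0.0237.
Take 2 servings of whole-barley bread: +158.0 mg calcium for $0.40 (total $0.40, still need 226.0 mg).
Take 1.277 servings of Greek yogurt: +226.0 mg calcium for $1.40 (total $1.80, still need 0.0 mg).
Greedy by cheapest-per-mg is optimal for a single linear constraint, so the minimum cost is $1.80.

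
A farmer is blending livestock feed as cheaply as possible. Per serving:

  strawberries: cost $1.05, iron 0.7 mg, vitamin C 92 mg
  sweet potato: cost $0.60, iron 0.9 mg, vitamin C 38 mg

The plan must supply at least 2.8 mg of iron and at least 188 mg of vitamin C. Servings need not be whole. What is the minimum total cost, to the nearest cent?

$2.52

For a min-cost LP with two ≥-constraints, a basic feasible solution has at most two positive variables.
strawberries only: max(2.8/0.7, 188/92) = 4 servings → $4.20.
sweet potato only: max(2.8/0.9, 188/38) = 4.947 servings → $2.97.
strawberries + sweet potato with both tight: 1.117 servings and 2.242 servings → $2.52.
So the least-cost plan costs $2.52.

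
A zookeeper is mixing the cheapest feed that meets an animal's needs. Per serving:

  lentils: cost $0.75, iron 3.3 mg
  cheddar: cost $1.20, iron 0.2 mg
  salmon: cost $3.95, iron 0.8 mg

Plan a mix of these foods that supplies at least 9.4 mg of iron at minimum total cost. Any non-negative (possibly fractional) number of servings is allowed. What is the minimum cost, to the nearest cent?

$2.14

Cost per mg of iron: lentils $0.2273, salmon $4.9375, cheddar $6.0000.
With no serving limits, use only lentils: 9.4 mg / 3.3 mg = 2.848 servings × $0.75 = $2.14.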